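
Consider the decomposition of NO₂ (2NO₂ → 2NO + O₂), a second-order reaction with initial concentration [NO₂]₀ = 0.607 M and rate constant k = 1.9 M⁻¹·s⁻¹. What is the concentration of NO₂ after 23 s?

0.02205 M

Step 1: For a second-order reaction: 1/[NO₂] = 1/[NO₂]₀ + kt
Step 2: 1/[NO₂] = 1/0.607 + 1.9 × 23
Step 3: 1/[NO₂] = 1.647 + 43.7 = 45.35
Step 4: [NO₂] = 1/45.35 = 0.02205 M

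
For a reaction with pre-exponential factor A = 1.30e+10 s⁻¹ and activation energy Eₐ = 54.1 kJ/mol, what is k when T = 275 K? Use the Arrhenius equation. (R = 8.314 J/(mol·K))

6.88e-01 s⁻¹

Step 1: Use the Arrhenius equation: k = A × exp(-Eₐ/RT)
Step 2: Convert Eₐ to J/mol: 54.1 kJ/mol = 54100 J/mol
Step 3: Calculate the exponent: -Eₐ/(RT) = -54100/(8.314 × 275) = -23.66217
Step 4: k = 1.30e+10 × exp(-23.66217)
Step 5: k = 1.30e+10 × 5.29237e-11 = 6.8801e-01 s⁻¹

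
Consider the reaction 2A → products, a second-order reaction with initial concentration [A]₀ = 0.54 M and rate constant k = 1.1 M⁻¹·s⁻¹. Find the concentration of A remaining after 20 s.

0.04193 M

Step 1: For a second-order reaction: 1/[A] = 1/[A]₀ + kt
Step 2: 1/[A] = 1/0.54 + 1.1 × 20
Step 3: 1/[A] = 1.852 + 22 = 23.85
Step 4: [A] = 1/23.85 = 0.04193 M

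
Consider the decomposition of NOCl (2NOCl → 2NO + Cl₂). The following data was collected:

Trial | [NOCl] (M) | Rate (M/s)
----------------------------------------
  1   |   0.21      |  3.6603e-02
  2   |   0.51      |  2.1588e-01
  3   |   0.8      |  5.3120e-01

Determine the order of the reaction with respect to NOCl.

second order (2)

Step 1: Compare trials to find order n where rate₂/rate₁ = ([NOCl]₂/[NOCl]₁)^n
Step 2: rate₂/rate₁ = 2.1588e-01/3.6603e-02 = 5.898
Step 3: [NOCl]₂/[NOCl]₁ = 0.51/0.21 = 2.429
Step 4: n = ln(5.898)/ln(2.429) = 2.00 ≈ 2
Step 5: The reaction is second order in NOCl.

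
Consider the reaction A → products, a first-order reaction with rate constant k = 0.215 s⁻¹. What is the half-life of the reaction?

3.224 s

Step 1: For a first-order reaction, t₁/₂ = ln(2)/k
Step 2: t₁/₂ = ln(2)/0.215
Step 3: t₁/₂ = 0.6931/0.215 = 3.224 s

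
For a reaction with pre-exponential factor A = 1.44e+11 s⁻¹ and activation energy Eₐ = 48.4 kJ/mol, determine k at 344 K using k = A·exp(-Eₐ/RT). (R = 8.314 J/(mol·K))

6.44e+03 s⁻¹

Step 1: Use the Arrhenius equation: k = A × exp(-Eₐ/RT)
Step 2: Convert Eₐ to J/mol: 48.4 kJ/mol = 48400 J/mol
Step 3: Calculate the exponent: -Eₐ/(RT) = -48400/(8.314 × 344) = -16.92298
Step 4: k = 1.44e+11 × exp(-16.92298)
Step 5: k = 1.44e+11 × 4.47140e-08 = 6.4388e+03 s⁻¹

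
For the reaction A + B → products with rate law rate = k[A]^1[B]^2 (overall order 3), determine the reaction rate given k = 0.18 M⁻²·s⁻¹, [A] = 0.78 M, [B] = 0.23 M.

0.007427 M/s

Step 1: The rate law is rate = k[A]^1[B]^2, overall order = 1+2 = 3
Step 2: Substitute values: rate = 0.18 × (0.78)^1 × (0.23)^2
Step 3: rate = 0.18 × 0.78 × 0.0529 = 0.00742716 M/s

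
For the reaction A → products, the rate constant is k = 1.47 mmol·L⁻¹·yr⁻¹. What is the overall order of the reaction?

zeroth order (0)

Step 1: The units of k for an nth-order reaction are (concentration)^(1-n)·(time)⁻¹.
Step 2: Here k has units mmol·L⁻¹·yr⁻¹, so the concentration exponent is 1.
Step 3: 1 - n = 1 ⇒ n = 0. The reaction is zeroth order.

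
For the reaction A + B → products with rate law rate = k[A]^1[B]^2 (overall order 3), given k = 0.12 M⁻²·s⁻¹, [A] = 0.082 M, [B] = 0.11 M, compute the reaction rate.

0.0001191 M/s

Step 1: The rate law is rate = k[A]^1[B]^2, overall order = 1+2 = 3
Step 2: Substitute values: rate = 0.12 × (0.082)^1 × (0.11)^2
Step 3: rate = 0.12 × 0.082 × 0.0121 = 0.000119064 M/s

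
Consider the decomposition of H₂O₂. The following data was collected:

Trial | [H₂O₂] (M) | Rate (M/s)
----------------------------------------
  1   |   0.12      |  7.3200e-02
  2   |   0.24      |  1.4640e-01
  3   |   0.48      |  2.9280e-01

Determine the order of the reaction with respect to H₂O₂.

first order (1)

Step 1: Compare trials to find order n where rate₂/rate₁ = ([H₂O₂]₂/[H₂O₂]₁)^n
Step 2: rate₂/rate₁ = 1.4640e-01/7.3200e-02 = 2
Step 3: [H₂O₂]₂/[H₂O₂]₁ = 0.24/0.12 = 2
Step 4: n = ln(2)/ln(2) = 1.00 ≈ 1
Step 5: The reaction is first order in H₂O₂.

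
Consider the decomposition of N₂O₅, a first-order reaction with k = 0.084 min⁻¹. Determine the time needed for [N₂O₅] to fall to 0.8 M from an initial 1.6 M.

8.252 min

Step 1: For first-order: t = ln([N₂O₅]₀/[N₂O₅])/k
Step 2: t = ln(1.6/0.8)/0.084
Step 3: t = ln(2)/0.084
Step 4: t = 0.6931/0.084 = 8.252 min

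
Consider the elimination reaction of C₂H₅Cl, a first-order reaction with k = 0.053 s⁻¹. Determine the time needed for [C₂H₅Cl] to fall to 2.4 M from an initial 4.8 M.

13.08 s

Step 1: For first-order: t = ln([C₂H₅Cl]₀/[C₂H₅Cl])/k
Step 2: t = ln(4.8/2.4)/0.053
Step 3: t = ln(2)/0.053
Step 4: t = 0.6931/0.053 = 13.08 s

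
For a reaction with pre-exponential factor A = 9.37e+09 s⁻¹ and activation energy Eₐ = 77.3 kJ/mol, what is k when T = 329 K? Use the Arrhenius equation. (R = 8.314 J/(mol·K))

5.00e-03 s⁻¹

Step 1: Use the Arrhenius equation: k = A × exp(-Eₐ/RT)
Step 2: Convert Eₐ to J/mol: 77.3 kJ/mol = 77300 J/mol
Step 3: Calculate the exponent: -Eₐ/(RT) = -77300/(8.314 × 329) = -28.26009
Step 4: k = 9.37e+09 × exp(-28.26009)
Step 5: k = 9.37e+09 × 5.33088e-13 = 4.9950e-03 s⁻¹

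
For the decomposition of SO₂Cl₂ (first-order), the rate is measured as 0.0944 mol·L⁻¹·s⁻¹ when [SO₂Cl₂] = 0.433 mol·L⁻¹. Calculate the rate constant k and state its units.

0.218 s⁻¹

Step 1: rate = k[SO₂Cl₂]^1, so k = rate / [SO₂Cl₂]^1.
Step 2: k = 0.0944 / (0.433)^1 = 0.0944 / 0.433.
Step 3: k = 0.218 s⁻¹.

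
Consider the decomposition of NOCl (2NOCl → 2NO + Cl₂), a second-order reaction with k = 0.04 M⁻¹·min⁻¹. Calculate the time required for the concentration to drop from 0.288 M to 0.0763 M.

240.8 min

Step 1: For second-order: t = (1/[NOCl] - 1/[NOCl]₀)/k
Step 2: t = (1/0.0763 - 1/0.288)/0.04
Step 3: t = (13.11 - 3.472)/0.04
Step 4: t = 9.634/0.04 = 240.8 min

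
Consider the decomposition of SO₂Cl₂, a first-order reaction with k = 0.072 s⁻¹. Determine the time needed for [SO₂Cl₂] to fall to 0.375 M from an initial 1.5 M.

19.25 s

Step 1: For first-order: t = ln([SO₂Cl₂]₀/[SO₂Cl₂])/k
Step 2: t = ln(1.5/0.375)/0.072
Step 3: t = ln(4)/0.072
Step 4: t = 1.386/0.072 = 19.25 s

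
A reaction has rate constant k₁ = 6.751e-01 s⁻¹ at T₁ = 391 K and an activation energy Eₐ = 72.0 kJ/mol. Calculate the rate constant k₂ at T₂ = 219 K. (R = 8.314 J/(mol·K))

1.882e-08 s⁻¹

Step 1: Use the two-temperature Arrhenius form: ln(k₂/k₁) = -Eₐ/R × (1/T₂ - 1/T₁)
Step 2: Convert Eₐ to J/mol: 72.0 kJ/mol = 72000 J/mol
Step 3: 1/T₂ - 1/T₁ = 1/219 - 1/391 = 2.008665e-03 K⁻¹
Step 4: ln(k₂/k₁) = -72000/8.314 × 2.008665e-03 = -17.39522
Step 5: k₂ = k₁ × exp(-17.39522) = 6.751e-01 × 2.78838e-08 = 1.882e-08 s⁻¹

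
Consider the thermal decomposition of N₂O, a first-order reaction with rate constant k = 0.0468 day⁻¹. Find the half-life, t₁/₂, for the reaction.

14.81 day

Step 1: For a first-order reaction, t₁/₂ = ln(2)/k
Step 2: t₁/₂ = ln(2)/0.0468
Step 3: t₁/₂ = 0.6931/0.0468 = 14.81 day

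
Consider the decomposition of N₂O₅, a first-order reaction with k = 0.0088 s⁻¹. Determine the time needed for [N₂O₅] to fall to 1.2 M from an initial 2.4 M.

78.77 s

Step 1: For first-order: t = ln([N₂O₅]₀/[N₂O₅])/k
Step 2: t = ln(2.4/1.2)/0.0088
Step 3: t = ln(2)/0.0088
Step 4: t = 0.6931/0.0088 = 78.77 s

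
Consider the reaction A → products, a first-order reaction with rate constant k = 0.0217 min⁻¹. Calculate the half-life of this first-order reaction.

31.94 min

Step 1: For a first-order reaction, t₁/₂ = ln(2)/k
Step 2: t₁/₂ = ln(2)/0.0217
Step 3: t₁/₂ = 0.6931/0.0217 = 31.94 min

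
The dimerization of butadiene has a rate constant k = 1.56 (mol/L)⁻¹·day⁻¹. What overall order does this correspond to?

second order (2)

Step 1: The units of k for an nth-order reaction are (concentration)^(1-n)·(time)⁻¹.
Step 2: Here k has units (mol/L)⁻¹·day⁻¹, so the concentration exponent is -1.
Step 3: 1 - n = -1 ⇒ n = 2. The reaction is second order.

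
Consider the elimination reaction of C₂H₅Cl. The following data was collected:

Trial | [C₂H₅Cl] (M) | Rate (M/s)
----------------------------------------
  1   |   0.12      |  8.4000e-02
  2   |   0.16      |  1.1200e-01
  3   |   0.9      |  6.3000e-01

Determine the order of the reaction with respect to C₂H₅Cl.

first order (1)

Step 1: Compare trials to find order n where rate₂/rate₁ = ([C₂H₅Cl]₂/[C₂H₅Cl]₁)^n
Step 2: rate₂/rate₁ = 1.1200e-01/8.4000e-02 = 1.333
Step 3: [C₂H₅Cl]₂/[C₂H₅Cl]₁ = 0.16/0.12 = 1.333
Step 4: n = ln(1.333)/ln(1.333) = 1.00 ≈ 1
Step 5: The reaction is first order in C₂H₅Cl.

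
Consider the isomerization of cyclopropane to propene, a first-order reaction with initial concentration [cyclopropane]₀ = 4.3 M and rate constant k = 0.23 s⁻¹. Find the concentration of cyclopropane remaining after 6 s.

1.082 M

Step 1: For a first-order reaction: [cyclopropane] = [cyclopropane]₀ × e^(-kt)
Step 2: [cyclopropane] = 4.3 × e^(-0.23 × 6)
Step 3: [cyclopropane] = 4.3 × e^(-1.38)
Step 4: [cyclopropane] = 4.3 × 0.251579 = 1.082 M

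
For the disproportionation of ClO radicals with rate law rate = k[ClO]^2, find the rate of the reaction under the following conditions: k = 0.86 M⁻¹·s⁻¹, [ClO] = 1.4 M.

1.686 M/s

Step 1: Identify the rate law: rate = k[ClO]^2
Step 2: Substitute values: rate = 0.86 × (1.4)^2
Step 3: Calculate: rate = 0.86 × 1.96 = 1.6856 M/s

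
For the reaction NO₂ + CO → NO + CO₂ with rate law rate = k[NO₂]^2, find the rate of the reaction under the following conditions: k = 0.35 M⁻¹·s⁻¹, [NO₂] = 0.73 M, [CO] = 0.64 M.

0.1865 M/s

Step 1: The rate law is rate = k[NO₂]^2
Step 2: Note that the rate does not depend on [CO] (zero order in CO).
Step 3: rate = 0.35 × (0.73)^2 = 0.186515 M/s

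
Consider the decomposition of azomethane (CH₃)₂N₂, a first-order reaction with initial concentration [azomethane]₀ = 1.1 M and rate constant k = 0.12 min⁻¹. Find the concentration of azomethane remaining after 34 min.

0.0186 M

Step 1: For a first-order reaction: [azomethane] = [azomethane]₀ × e^(-kt)
Step 2: [azomethane] = 1.1 × e^(-0.12 × 34)
Step 3: [azomethane] = 1.1 × e^(-4.08)
Step 4: [azomethane] = 1.1 × 0.0169075 = 0.0186 M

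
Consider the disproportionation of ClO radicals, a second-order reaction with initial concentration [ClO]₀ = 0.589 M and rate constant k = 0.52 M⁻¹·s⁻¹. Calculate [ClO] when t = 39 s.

0.0455 M

Step 1: For a second-order reaction: 1/[ClO] = 1/[ClO]₀ + kt
Step 2: 1/[ClO] = 1/0.589 + 0.52 × 39
Step 3: 1/[ClO] = 1.698 + 20.28 = 21.98
Step 4: [ClO] = 1/21.98 = 0.0455 M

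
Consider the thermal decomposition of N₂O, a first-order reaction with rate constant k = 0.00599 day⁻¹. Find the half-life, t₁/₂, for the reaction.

115.7 day

Step 1: For a first-order reaction, t₁/₂ = ln(2)/k
Step 2: t₁/₂ = ln(2)/0.00599
Step 3: t₁/₂ = 0.6931/0.00599 = 115.7 day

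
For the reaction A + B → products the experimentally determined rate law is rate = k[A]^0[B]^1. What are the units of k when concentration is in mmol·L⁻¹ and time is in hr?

hr⁻¹

Step 1: Overall order = 0 + 1 = 1.
Step 2: rate has units mmol·L⁻¹·hr⁻¹; [A]^0[B]^1 has units (mmol·L⁻¹)^1.
Step 3: k = rate/([A]^0[B]^1), so units of k = (mmol·L⁻¹)^(1-1)·hr⁻¹ = hr⁻¹.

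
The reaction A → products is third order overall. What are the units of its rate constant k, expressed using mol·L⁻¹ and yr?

(mol·L⁻¹)⁻²·yr⁻¹

Step 1: For overall order n, rate = k × (concentration)^n.
Step 2: Rate has units mol·L⁻¹·yr⁻¹; concentration term has units (mol·L⁻¹)^3.
Step 3: k = rate / (concentration)^n, so units of k = (mol·L⁻¹)^(1-3)·yr⁻¹ = (mol·L⁻¹)⁻²·yr⁻¹.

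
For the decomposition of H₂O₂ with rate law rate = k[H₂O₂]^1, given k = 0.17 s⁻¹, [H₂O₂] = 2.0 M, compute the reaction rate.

0.34 M/s

Step 1: Identify the rate law: rate = k[H₂O₂]^1
Step 2: Substitute values: rate = 0.17 × (2.0)^1
Step 3: Calculate: rate = 0.17 × 2 = 0.34 M/s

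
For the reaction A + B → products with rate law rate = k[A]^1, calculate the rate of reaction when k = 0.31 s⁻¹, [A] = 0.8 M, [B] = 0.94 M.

0.248 M/s

Step 1: The rate law is rate = k[A]^1
Step 2: Note that the rate does not depend on [B] (zero order in B).
Step 3: rate = 0.31 × (0.8)^1 = 0.248 M/s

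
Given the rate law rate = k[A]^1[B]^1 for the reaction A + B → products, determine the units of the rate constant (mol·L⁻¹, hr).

(mol·L⁻¹)⁻¹·hr⁻¹

Step 1: Overall order = 1 + 1 = 2.
Step 2: rate has units mol·L⁻¹·hr⁻¹; [A]^1[B]^1 has units (mol·L⁻¹)^2.
Step 3: k = rate/([A]^1[B]^1), so units of k = (mol·L⁻¹)^(1-2)·hr⁻¹ = (mol·L⁻¹)⁻¹·hr⁻¹.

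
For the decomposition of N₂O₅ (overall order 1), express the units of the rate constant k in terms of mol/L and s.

s⁻¹

Step 1: For overall order n, rate = k × (concentration)^n.
Step 2: Rate has units mol/L·s⁻¹; concentration term has units (mol/L)^1.
Step 3: k = rate / (concentration)^n, so units of k = (mol/L)^(1-1)·s⁻¹ = s⁻¹.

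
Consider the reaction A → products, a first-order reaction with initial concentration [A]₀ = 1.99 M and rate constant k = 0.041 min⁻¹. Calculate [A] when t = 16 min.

1.033 M

Step 1: For a first-order reaction: [A] = [A]₀ × e^(-kt)
Step 2: [A] = 1.99 × e^(-0.041 × 16)
Step 3: [A] = 1.99 × e^(-0.656)
Step 4: [A] = 1.99 × 0.518923 = 1.033 M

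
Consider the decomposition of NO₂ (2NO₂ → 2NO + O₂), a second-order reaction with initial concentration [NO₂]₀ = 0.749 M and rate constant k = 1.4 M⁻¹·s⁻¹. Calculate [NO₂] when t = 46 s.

0.01521 M

Step 1: For a second-order reaction: 1/[NO₂] = 1/[NO₂]₀ + kt
Step 2: 1/[NO₂] = 1/0.749 + 1.4 × 46
Step 3: 1/[NO₂] = 1.335 + 64.4 = 65.74
Step 4: [NO₂] = 1/65.74 = 0.01521 M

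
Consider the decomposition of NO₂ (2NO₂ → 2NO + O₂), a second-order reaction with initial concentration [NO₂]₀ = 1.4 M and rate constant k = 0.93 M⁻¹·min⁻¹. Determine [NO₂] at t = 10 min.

0.09986 M

Step 1: For a second-order reaction: 1/[NO₂] = 1/[NO₂]₀ + kt
Step 2: 1/[NO₂] = 1/1.4 + 0.93 × 10
Step 3: 1/[NO₂] = 0.7143 + 9.3 = 10.01
Step 4: [NO₂] = 1/10.01 = 0.09986 M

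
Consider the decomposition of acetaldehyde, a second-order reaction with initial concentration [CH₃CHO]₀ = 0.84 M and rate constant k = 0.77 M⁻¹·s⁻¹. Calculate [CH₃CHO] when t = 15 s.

0.07849 M

Step 1: For a second-order reaction: 1/[CH₃CHO] = 1/[CH₃CHO]₀ + kt
Step 2: 1/[CH₃CHO] = 1/0.84 + 0.77 × 15
Step 3: 1/[CH₃CHO] = 1.19 + 11.55 = 12.74
Step 4: [CH₃CHO] = 1/12.74 = 0.07849 M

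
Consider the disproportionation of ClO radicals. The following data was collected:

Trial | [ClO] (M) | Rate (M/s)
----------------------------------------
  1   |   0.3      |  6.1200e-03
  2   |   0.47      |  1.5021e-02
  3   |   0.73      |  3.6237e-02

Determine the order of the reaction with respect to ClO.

second order (2)

Step 1: Compare trials to find order n where rate₂/rate₁ = ([ClO]₂/[ClO]₁)^n
Step 2: rate₂/rate₁ = 1.5021e-02/6.1200e-03 = 2.454
Step 3: [ClO]₂/[ClO]₁ = 0.47/0.3 = 1.567
Step 4: n = ln(2.454)/ln(1.567) = 2.00 ≈ 2
Step 5: The reaction is second order in ClO.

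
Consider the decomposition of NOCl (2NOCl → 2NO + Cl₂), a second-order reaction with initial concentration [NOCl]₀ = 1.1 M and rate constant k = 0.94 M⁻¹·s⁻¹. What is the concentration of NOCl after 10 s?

0.097 M

Step 1: For a second-order reaction: 1/[NOCl] = 1/[NOCl]₀ + kt
Step 2: 1/[NOCl] = 1/1.1 + 0.94 × 10
Step 3: 1/[NOCl] = 0.9091 + 9.4 = 10.31
Step 4: [NOCl] = 1/10.31 = 0.097 M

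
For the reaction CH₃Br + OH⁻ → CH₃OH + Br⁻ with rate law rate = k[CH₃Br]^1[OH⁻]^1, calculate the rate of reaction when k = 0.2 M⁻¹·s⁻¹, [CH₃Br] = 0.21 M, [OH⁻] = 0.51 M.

0.02142 M/s

Step 1: The rate law is rate = k[CH₃Br]^1[OH⁻]^1
Step 2: Substitute: rate = 0.2 × (0.21)^1 × (0.51)^1
Step 3: rate = 0.2 × 0.21 × 0.51 = 0.02142 M/s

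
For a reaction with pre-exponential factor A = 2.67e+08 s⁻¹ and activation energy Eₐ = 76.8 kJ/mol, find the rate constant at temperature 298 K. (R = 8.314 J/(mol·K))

9.21e-06 s⁻¹

Step 1: Use the Arrhenius equation: k = A × exp(-Eₐ/RT)
Step 2: Convert Eₐ to J/mol: 76.8 kJ/mol = 76800 J/mol
Step 3: Calculate the exponent: -Eₐ/(RT) = -76800/(8.314 × 298) = -30.99809
Step 4: k = 2.67e+08 × exp(-30.99809)
Step 5: k = 2.67e+08 × 3.44906e-14 = 9.2090e-06 s⁻¹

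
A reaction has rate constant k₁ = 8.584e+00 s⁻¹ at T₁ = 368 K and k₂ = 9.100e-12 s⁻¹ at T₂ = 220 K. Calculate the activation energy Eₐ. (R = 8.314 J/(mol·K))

125.4 kJ/mol

Step 1: Use the two-temperature Arrhenius form: ln(k₂/k₁) = -Eₐ/R × (1/T₂ - 1/T₁)
Step 2: ln(k₂/k₁) = ln(9.100e-12/8.584e+00) = ln(1.06011e-12) = -27.5726
Step 3: 1/T₂ - 1/T₁ = 1/220 - 1/368 = 1.828063e-03 K⁻¹
Step 4: Eₐ = -R × ln(k₂/k₁) / (1/T₂ - 1/T₁) = -8.314 × -27.5726 / 1.828063e-03
Step 5: Eₐ = 1.2540e+05 J/mol = 125.4 kJ/mol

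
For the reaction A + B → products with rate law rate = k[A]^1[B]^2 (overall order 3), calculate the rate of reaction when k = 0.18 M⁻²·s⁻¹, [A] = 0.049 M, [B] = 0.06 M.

3.175e-05 M/s

Step 1: The rate law is rate = k[A]^1[B]^2, overall order = 1+2 = 3
Step 2: Substitute values: rate = 0.18 × (0.049)^1 × (0.06)^2
Step 3: rate = 0.18 × 0.049 × 0.0036 = 3.1752e-05 M/s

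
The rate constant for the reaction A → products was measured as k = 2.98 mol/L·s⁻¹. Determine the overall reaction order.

zeroth order (0)

Step 1: The units of k for an nth-order reaction are (concentration)^(1-n)·(time)⁻¹.
Step 2: Here k has units mol/L·s⁻¹, so the concentration exponent is 1.
Step 3: 1 - n = 1 ⇒ n = 0. The reaction is zeroth order.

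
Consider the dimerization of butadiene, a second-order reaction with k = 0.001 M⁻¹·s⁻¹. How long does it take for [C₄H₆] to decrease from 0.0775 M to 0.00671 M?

1.361e+05 s

Step 1: For second-order: t = (1/[C₄H₆] - 1/[C₄H₆]₀)/k
Step 2: t = (1/0.00671 - 1/0.0775)/0.001
Step 3: t = (149 - 12.9)/0.001
Step 4: t = 136.1/0.001 = 1.361e+05 s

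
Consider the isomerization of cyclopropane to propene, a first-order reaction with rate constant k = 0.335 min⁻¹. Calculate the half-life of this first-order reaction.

2.069 min

Step 1: For a first-order reaction, t₁/₂ = ln(2)/k
Step 2: t₁/₂ = ln(2)/0.335
Step 3: t₁/₂ = 0.6931/0.335 = 2.069 min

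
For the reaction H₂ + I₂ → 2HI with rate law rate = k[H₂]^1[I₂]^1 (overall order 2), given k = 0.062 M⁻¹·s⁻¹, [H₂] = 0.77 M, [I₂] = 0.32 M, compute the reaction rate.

0.01528 M/s

Step 1: The rate law is rate = k[H₂]^1[I₂]^1, overall order = 1+1 = 2
Step 2: Substitute values: rate = 0.062 × (0.77)^1 × (0.32)^1
Step 3: rate = 0.062 × 0.77 × 0.32 = 0.0152768 M/s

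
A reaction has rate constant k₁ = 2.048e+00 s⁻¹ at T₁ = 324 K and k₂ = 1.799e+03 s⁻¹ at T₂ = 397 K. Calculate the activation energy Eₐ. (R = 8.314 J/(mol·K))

99.3 kJ/mol

Step 1: Use the two-temperature Arrhenius form: ln(k₂/k₁) = -Eₐ/R × (1/T₂ - 1/T₁)
Step 2: ln(k₂/k₁) = ln(1.799e+03/2.048e+00) = ln(878.418) = 6.77812
Step 3: 1/T₂ - 1/T₁ = 1/397 - 1/324 = -5.675281e-04 K⁻¹
Step 4: Eₐ = -R × ln(k₂/k₁) / (1/T₂ - 1/T₁) = -8.314 × 6.77812 / -5.675281e-04
Step 5: Eₐ = 9.9296e+04 J/mol = 99.3 kJ/mol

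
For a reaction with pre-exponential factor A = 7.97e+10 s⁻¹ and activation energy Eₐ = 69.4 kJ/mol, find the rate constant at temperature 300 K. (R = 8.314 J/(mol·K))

6.57e-02 s⁻¹

Step 1: Use the Arrhenius equation: k = A × exp(-Eₐ/RT)
Step 2: Convert Eₐ to J/mol: 69.4 kJ/mol = 69400 J/mol
Step 3: Calculate the exponent: -Eₐ/(RT) = -69400/(8.314 × 300) = -27.82455
Step 4: k = 7.97e+10 × exp(-27.82455)
Step 5: k = 7.97e+10 × 8.24046e-13 = 6.5676e-02 s⁻¹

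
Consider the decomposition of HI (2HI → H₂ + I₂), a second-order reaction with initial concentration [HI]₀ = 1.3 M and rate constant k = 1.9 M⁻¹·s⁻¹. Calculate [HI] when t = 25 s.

0.02072 M

Step 1: For a second-order reaction: 1/[HI] = 1/[HI]₀ + kt
Step 2: 1/[HI] = 1/1.3 + 1.9 × 25
Step 3: 1/[HI] = 0.7692 + 47.5 = 48.27
Step 4: [HI] = 1/48.27 = 0.02072 M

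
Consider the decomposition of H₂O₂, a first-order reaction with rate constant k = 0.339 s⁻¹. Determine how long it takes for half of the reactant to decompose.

2.045 s

Step 1: For a first-order reaction, t₁/₂ = ln(2)/k
Step 2: t₁/₂ = ln(2)/0.339
Step 3: t₁/₂ = 0.6931/0.339 = 2.045 s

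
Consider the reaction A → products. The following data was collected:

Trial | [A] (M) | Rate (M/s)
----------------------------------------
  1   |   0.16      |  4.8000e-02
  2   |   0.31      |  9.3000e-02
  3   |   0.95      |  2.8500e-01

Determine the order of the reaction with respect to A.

first order (1)

Step 1: Compare trials to find order n where rate₂/rate₁ = ([A]₂/[A]₁)^n
Step 2: rate₂/rate₁ = 9.3000e-02/4.8000e-02 = 1.938
Step 3: [A]₂/[A]₁ = 0.31/0.16 = 1.938
Step 4: n = ln(1.938)/ln(1.938) = 1.00 ≈ 1
Step 5: The reaction is first order in A.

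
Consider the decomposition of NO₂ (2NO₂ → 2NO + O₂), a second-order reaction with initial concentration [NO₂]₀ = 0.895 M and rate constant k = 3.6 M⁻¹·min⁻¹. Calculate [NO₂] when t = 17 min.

0.01605 M

Step 1: For a second-order reaction: 1/[NO₂] = 1/[NO₂]₀ + kt
Step 2: 1/[NO₂] = 1/0.895 + 3.6 × 17
Step 3: 1/[NO₂] = 1.117 + 61.2 = 62.32
Step 4: [NO₂] = 1/62.32 = 0.01605 M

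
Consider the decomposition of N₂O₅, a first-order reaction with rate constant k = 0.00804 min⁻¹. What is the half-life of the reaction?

86.21 min

Step 1: For a first-order reaction, t₁/₂ = ln(2)/k
Step 2: t₁/₂ = ln(2)/0.00804
Step 3: t₁/₂ = 0.6931/0.00804 = 86.21 min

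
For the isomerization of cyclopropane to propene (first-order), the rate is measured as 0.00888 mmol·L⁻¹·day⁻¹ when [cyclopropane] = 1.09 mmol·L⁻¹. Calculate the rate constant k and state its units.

0.008147 day⁻¹

Step 1: rate = k[cyclopropane]^1, so k = rate / [cyclopropane]^1.
Step 2: k = 0.00888 / (1.09)^1 = 0.00888 / 1.09.
Step 3: k = 0.008147 day⁻¹.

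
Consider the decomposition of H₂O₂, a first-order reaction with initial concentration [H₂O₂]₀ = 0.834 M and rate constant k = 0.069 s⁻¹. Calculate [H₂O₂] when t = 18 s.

0.2409 M

Step 1: For a first-order reaction: [H₂O₂] = [H₂O₂]₀ × e^(-kt)
Step 2: [H₂O₂] = 0.834 × e^(-0.069 × 18)
Step 3: [H₂O₂] = 0.834 × e^(-1.242)
Step 4: [H₂O₂] = 0.834 × 0.288806 = 0.2409 M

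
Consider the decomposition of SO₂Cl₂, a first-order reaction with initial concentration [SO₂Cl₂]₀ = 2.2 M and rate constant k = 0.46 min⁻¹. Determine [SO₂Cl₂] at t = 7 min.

0.0879 M

Step 1: For a first-order reaction: [SO₂Cl₂] = [SO₂Cl₂]₀ × e^(-kt)
Step 2: [SO₂Cl₂] = 2.2 × e^(-0.46 × 7)
Step 3: [SO₂Cl₂] = 2.2 × e^(-3.22)
Step 4: [SO₂Cl₂] = 2.2 × 0.0399551 = 0.0879 M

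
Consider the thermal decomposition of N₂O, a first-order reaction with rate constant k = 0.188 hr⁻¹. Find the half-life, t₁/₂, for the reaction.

3.687 hr

Step 1: For a first-order reaction, t₁/₂ = ln(2)/k
Step 2: t₁/₂ = ln(2)/0.188
Step 3: t₁/₂ = 0.6931/0.188 = 3.687 hr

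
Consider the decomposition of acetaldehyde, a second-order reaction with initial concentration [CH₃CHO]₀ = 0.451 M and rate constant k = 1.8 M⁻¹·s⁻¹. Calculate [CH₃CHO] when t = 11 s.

0.04542 M

Step 1: For a second-order reaction: 1/[CH₃CHO] = 1/[CH₃CHO]₀ + kt
Step 2: 1/[CH₃CHO] = 1/0.451 + 1.8 × 11
Step 3: 1/[CH₃CHO] = 2.217 + 19.8 = 22.02
Step 4: [CH₃CHO] = 1/22.02 = 0.04542 M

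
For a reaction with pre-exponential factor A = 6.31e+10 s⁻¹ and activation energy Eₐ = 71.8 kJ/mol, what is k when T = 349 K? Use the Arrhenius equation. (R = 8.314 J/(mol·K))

1.13e+00 s⁻¹

Step 1: Use the Arrhenius equation: k = A × exp(-Eₐ/RT)
Step 2: Convert Eₐ to J/mol: 71.8 kJ/mol = 71800 J/mol
Step 3: Calculate the exponent: -Eₐ/(RT) = -71800/(8.314 × 349) = -24.74509
Step 4: k = 6.31e+10 × exp(-24.74509)
Step 5: k = 6.31e+10 × 1.79202e-11 = 1.1308e+00 s⁻¹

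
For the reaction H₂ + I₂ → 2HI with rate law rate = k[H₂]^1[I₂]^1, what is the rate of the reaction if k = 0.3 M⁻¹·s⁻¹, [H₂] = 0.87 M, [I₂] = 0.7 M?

0.1827 M/s

Step 1: The rate law is rate = k[H₂]^1[I₂]^1
Step 2: Substitute: rate = 0.3 × (0.87)^1 × (0.7)^1
Step 3: rate = 0.3 × 0.87 × 0.7 = 0.1827 M/s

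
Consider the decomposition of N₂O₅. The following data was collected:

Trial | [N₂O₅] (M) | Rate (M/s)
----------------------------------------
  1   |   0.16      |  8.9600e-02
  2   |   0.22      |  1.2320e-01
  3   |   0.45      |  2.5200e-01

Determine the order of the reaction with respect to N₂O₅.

first order (1)

Step 1: Compare trials to find order n where rate₂/rate₁ = ([N₂O₅]₂/[N₂O₅]₁)^n
Step 2: rate₂/rate₁ = 1.2320e-01/8.9600e-02 = 1.375
Step 3: [N₂O₅]₂/[N₂O₅]₁ = 0.22/0.16 = 1.375
Step 4: n = ln(1.375)/ln(1.375) = 1.00 ≈ 1
Step 5: The reaction is first order in N₂O₅.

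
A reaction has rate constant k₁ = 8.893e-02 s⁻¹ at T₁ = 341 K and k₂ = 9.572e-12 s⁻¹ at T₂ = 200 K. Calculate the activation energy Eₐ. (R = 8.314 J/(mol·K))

92.3 kJ/mol

Step 1: Use the two-temperature Arrhenius form: ln(k₂/k₁) = -Eₐ/R × (1/T₂ - 1/T₁)
Step 2: ln(k₂/k₁) = ln(9.572e-12/8.893e-02) = ln(1.07635e-10) = -22.9523
Step 3: 1/T₂ - 1/T₁ = 1/200 - 1/341 = 2.067449e-03 K⁻¹
Step 4: Eₐ = -R × ln(k₂/k₁) / (1/T₂ - 1/T₁) = -8.314 × -22.9523 / 2.067449e-03
Step 5: Eₐ = 9.2300e+04 J/mol = 92.3 kJ/mol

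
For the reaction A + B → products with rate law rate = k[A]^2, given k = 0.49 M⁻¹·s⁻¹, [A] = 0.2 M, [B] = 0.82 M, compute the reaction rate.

0.0196 M/s

Step 1: The rate law is rate = k[A]^2
Step 2: Note that the rate does not depend on [B] (zero order in B).
Step 3: rate = 0.49 × (0.2)^2 = 0.0196 M/s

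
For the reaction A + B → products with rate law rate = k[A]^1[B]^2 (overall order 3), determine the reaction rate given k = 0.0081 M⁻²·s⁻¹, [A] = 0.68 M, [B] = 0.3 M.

0.0004957 M/s

Step 1: The rate law is rate = k[A]^1[B]^2, overall order = 1+2 = 3
Step 2: Substitute values: rate = 0.0081 × (0.68)^1 × (0.3)^2
Step 3: rate = 0.0081 × 0.68 × 0.09 = 0.00049572 M/s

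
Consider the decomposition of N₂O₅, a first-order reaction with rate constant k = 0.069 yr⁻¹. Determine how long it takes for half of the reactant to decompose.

10.05 yr

Step 1: For a first-order reaction, t₁/₂ = ln(2)/k
Step 2: t₁/₂ = ln(2)/0.069
Step 3: t₁/₂ = 0.6931/0.069 = 10.05 yr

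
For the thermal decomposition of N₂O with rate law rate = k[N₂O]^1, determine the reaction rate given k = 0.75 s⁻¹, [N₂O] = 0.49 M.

0.3675 M/s

Step 1: Identify the rate law: rate = k[N₂O]^1
Step 2: Substitute values: rate = 0.75 × (0.49)^1
Step 3: Calculate: rate = 0.75 × 0.49 = 0.3675 M/s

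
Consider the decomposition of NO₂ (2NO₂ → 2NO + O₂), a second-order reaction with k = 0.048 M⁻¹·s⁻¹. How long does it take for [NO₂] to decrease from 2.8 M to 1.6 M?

5.58 s

Step 1: For second-order: t = (1/[NO₂] - 1/[NO₂]₀)/k
Step 2: t = (1/1.6 - 1/2.8)/0.048
Step 3: t = (0.625 - 0.3571)/0.048
Step 4: t = 0.2679/0.048 = 5.58 s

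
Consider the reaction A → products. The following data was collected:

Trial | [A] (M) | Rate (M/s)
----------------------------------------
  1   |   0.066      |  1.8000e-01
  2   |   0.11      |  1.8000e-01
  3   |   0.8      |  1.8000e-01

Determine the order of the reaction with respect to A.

zeroth order (0)

Step 1: Compare trials - when concentration changes, rate stays constant.
Step 2: rate₂/rate₁ = 1.8000e-01/1.8000e-01 = 1
Step 3: [A]₂/[A]₁ = 0.11/0.066 = 1.667
Step 4: Since rate ratio ≈ (conc ratio)^0, the reaction is zeroth order.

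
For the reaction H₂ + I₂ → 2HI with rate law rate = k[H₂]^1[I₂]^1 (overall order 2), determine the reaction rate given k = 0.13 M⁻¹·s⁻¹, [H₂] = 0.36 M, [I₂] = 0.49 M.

0.02293 M/s

Step 1: The rate law is rate = k[H₂]^1[I₂]^1, overall order = 1+1 = 2
Step 2: Substitute values: rate = 0.13 × (0.36)^1 × (0.49)^1
Step 3: rate = 0.13 × 0.36 × 0.49 = 0.022932 M/s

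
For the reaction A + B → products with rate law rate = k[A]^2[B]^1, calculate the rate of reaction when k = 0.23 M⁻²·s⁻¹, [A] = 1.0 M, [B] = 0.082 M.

0.01886 M/s

Step 1: The rate law is rate = k[A]^2[B]^1
Step 2: Substitute: rate = 0.23 × (1.0)^2 × (0.082)^1
Step 3: rate = 0.23 × 1 × 0.082 = 0.01886 M/s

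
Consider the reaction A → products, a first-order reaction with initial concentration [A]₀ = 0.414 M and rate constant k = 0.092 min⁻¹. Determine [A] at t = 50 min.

0.004161 M

Step 1: For a first-order reaction: [A] = [A]₀ × e^(-kt)
Step 2: [A] = 0.414 × e^(-0.092 × 50)
Step 3: [A] = 0.414 × e^(-4.6)
Step 4: [A] = 0.414 × 0.0100518 = 0.004161 M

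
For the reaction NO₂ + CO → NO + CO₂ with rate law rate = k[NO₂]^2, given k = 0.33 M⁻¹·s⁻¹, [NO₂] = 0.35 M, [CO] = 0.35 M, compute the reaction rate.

0.04042 M/s

Step 1: The rate law is rate = k[NO₂]^2
Step 2: Note that the rate does not depend on [CO] (zero order in CO).
Step 3: rate = 0.33 × (0.35)^2 = 0.040425 M/s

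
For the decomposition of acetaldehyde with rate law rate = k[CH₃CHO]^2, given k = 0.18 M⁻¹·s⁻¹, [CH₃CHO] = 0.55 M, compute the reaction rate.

0.05445 M/s

Step 1: Identify the rate law: rate = k[CH₃CHO]^2
Step 2: Substitute values: rate = 0.18 × (0.55)^2
Step 3: Calculate: rate = 0.18 × 0.3025 = 0.05445 M/s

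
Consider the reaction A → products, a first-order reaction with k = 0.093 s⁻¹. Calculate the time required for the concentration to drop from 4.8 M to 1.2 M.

14.91 s

Step 1: For first-order: t = ln([A]₀/[A])/k
Step 2: t = ln(4.8/1.2)/0.093
Step 3: t = ln(4)/0.093
Step 4: t = 1.386/0.093 = 14.91 s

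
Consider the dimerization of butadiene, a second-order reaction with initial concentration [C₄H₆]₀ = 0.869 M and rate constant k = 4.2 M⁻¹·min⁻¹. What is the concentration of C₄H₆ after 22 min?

0.01069 M

Step 1: For a second-order reaction: 1/[C₄H₆] = 1/[C₄H₆]₀ + kt
Step 2: 1/[C₄H₆] = 1/0.869 + 4.2 × 22
Step 3: 1/[C₄H₆] = 1.151 + 92.4 = 93.55
Step 4: [C₄H₆] = 1/93.55 = 0.01069 M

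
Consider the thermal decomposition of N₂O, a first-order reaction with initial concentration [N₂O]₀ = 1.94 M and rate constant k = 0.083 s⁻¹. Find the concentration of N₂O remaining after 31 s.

0.148 M

Step 1: For a first-order reaction: [N₂O] = [N₂O]₀ × e^(-kt)
Step 2: [N₂O] = 1.94 × e^(-0.083 × 31)
Step 3: [N₂O] = 1.94 × e^(-2.573)
Step 4: [N₂O] = 1.94 × 0.0763063 = 0.148 M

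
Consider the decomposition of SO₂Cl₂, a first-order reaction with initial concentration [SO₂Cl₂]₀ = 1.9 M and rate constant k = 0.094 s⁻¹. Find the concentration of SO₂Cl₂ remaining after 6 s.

1.081 M

Step 1: For a first-order reaction: [SO₂Cl₂] = [SO₂Cl₂]₀ × e^(-kt)
Step 2: [SO₂Cl₂] = 1.9 × e^(-0.094 × 6)
Step 3: [SO₂Cl₂] = 1.9 × e^(-0.564)
Step 4: [SO₂Cl₂] = 1.9 × 0.568929 = 1.081 M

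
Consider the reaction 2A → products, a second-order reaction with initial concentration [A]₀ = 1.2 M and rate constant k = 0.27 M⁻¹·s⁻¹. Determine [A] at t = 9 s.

0.3064 M

Step 1: For a second-order reaction: 1/[A] = 1/[A]₀ + kt
Step 2: 1/[A] = 1/1.2 + 0.27 × 9
Step 3: 1/[A] = 0.8333 + 2.43 = 3.263
Step 4: [A] = 1/3.263 = 0.3064 M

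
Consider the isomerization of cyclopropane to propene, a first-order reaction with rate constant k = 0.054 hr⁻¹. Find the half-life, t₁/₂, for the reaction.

12.84 hr

Step 1: For a first-order reaction, t₁/₂ = ln(2)/k
Step 2: t₁/₂ = ln(2)/0.054
Step 3: t₁/₂ = 0.6931/0.054 = 12.84 hr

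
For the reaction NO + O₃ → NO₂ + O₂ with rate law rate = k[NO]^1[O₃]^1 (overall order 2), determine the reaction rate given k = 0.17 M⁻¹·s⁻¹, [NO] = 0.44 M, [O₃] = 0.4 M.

0.02992 M/s

Step 1: The rate law is rate = k[NO]^1[O₃]^1, overall order = 1+1 = 2
Step 2: Substitute values: rate = 0.17 × (0.44)^1 × (0.4)^1
Step 3: rate = 0.17 × 0.44 × 0.4 = 0.02992 M/s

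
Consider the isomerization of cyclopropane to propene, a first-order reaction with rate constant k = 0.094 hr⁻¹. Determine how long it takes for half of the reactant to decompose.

7.374 hr

Step 1: For a first-order reaction, t₁/₂ = ln(2)/k
Step 2: t₁/₂ = ln(2)/0.094
Step 3: t₁/₂ = 0.6931/0.094 = 7.374 hr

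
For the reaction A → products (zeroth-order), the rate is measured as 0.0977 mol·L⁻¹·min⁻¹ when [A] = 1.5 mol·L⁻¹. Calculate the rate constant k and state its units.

0.0977 mol·L⁻¹·min⁻¹

Step 1: For a zeroth-order reaction, rate = k (independent of concentration).
Step 2: k = rate = 0.0977 mol·L⁻¹·min⁻¹.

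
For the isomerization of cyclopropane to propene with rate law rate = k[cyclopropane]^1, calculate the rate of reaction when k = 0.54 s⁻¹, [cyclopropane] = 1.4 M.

0.756 M/s

Step 1: Identify the rate law: rate = k[cyclopropane]^1
Step 2: Substitute values: rate = 0.54 × (1.4)^1
Step 3: Calculate: rate = 0.54 × 1.4 = 0.756 M/s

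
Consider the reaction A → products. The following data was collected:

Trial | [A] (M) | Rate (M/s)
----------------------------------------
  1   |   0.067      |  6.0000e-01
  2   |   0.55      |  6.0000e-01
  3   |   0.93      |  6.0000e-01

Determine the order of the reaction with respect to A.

zeroth order (0)

Step 1: Compare trials - when concentration changes, rate stays constant.
Step 2: rate₂/rate₁ = 6.0000e-01/6.0000e-01 = 1
Step 3: [A]₂/[A]₁ = 0.55/0.067 = 8.209
Step 4: Since rate ratio ≈ (conc ratio)^0, the reaction is zeroth order.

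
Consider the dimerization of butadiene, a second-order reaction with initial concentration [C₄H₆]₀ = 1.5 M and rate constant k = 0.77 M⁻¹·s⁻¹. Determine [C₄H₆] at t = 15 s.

0.08186 M

Step 1: For a second-order reaction: 1/[C₄H₆] = 1/[C₄H₆]₀ + kt
Step 2: 1/[C₄H₆] = 1/1.5 + 0.77 × 15
Step 3: 1/[C₄H₆] = 0.6667 + 11.55 = 12.22
Step 4: [C₄H₆] = 1/12.22 = 0.08186 M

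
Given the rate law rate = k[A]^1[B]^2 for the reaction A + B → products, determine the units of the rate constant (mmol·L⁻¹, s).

(mmol·L⁻¹)⁻²·s⁻¹

Step 1: Overall order = 1 + 2 = 3.
Step 2: rate has units mmol·L⁻¹·s⁻¹; [A]^1[B]^2 has units (mmol·L⁻¹)^3.
Step 3: k = rate/([A]^1[B]^2), so units of k = (mmol·L⁻¹)^(1-3)·s⁻¹ = (mmol·L⁻¹)⁻²·s⁻¹.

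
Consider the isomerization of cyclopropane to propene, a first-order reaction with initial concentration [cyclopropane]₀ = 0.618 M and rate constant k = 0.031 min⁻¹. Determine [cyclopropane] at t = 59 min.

0.09923 M

Step 1: For a first-order reaction: [cyclopropane] = [cyclopropane]₀ × e^(-kt)
Step 2: [cyclopropane] = 0.618 × e^(-0.031 × 59)
Step 3: [cyclopropane] = 0.618 × e^(-1.829)
Step 4: [cyclopropane] = 0.618 × 0.160574 = 0.09923 M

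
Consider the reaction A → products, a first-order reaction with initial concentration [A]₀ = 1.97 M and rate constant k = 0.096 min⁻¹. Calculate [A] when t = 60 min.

0.006208 M

Step 1: For a first-order reaction: [A] = [A]₀ × e^(-kt)
Step 2: [A] = 1.97 × e^(-0.096 × 60)
Step 3: [A] = 1.97 × e^(-5.76)
Step 4: [A] = 1.97 × 0.00315111 = 0.006208 M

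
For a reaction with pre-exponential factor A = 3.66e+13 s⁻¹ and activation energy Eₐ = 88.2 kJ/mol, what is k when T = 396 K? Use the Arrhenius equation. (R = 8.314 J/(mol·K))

8.49e+01 s⁻¹

Step 1: Use the Arrhenius equation: k = A × exp(-Eₐ/RT)
Step 2: Convert Eₐ to J/mol: 88.2 kJ/mol = 88200 J/mol
Step 3: Calculate the exponent: -Eₐ/(RT) = -88200/(8.314 × 396) = -26.78942
Step 4: k = 3.66e+13 × exp(-26.78942)
Step 5: k = 3.66e+13 × 2.32008e-12 = 8.4915e+01 s⁻¹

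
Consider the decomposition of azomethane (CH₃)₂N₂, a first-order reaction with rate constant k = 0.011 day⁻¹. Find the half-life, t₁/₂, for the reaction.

63.01 day

Step 1: For a first-order reaction, t₁/₂ = ln(2)/k
Step 2: t₁/₂ = ln(2)/0.011
Step 3: t₁/₂ = 0.6931/0.011 = 63.01 day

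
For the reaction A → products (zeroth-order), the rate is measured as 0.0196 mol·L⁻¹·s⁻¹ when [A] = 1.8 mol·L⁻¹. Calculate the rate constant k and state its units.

0.0196 mol·L⁻¹·s⁻¹

Step 1: For a zeroth-order reaction, rate = k (independent of concentration).
Step 2: k = rate = 0.0196 mol·L⁻¹·s⁻¹.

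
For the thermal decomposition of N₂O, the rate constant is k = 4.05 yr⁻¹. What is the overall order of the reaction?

first order (1)

Step 1: The units of k for an nth-order reaction are (concentration)^(1-n)·(time)⁻¹.
Step 2: Here k has units yr⁻¹, so the concentration exponent is 0.
Step 3: 1 - n = 0 ⇒ n = 1. The reaction is first order.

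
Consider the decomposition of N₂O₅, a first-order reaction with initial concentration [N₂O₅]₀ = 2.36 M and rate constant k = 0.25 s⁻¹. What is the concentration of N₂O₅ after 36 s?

0.0002912 M

Step 1: For a first-order reaction: [N₂O₅] = [N₂O₅]₀ × e^(-kt)
Step 2: [N₂O₅] = 2.36 × e^(-0.25 × 36)
Step 3: [N₂O₅] = 2.36 × e^(-9)
Step 4: [N₂O₅] = 2.36 × 0.00012341 = 0.0002912 M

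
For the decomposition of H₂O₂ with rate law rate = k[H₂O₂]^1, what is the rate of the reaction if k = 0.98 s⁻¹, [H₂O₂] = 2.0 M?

1.96 M/s

Step 1: Identify the rate law: rate = k[H₂O₂]^1
Step 2: Substitute values: rate = 0.98 × (2.0)^1
Step 3: Calculate: rate = 0.98 × 2 = 1.96 M/s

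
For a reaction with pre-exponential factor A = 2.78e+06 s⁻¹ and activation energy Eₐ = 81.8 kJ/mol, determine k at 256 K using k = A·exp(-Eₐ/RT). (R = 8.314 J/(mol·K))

5.66e-11 s⁻¹

Step 1: Use the Arrhenius equation: k = A × exp(-Eₐ/RT)
Step 2: Convert Eₐ to J/mol: 81.8 kJ/mol = 81800 J/mol
Step 3: Calculate the exponent: -Eₐ/(RT) = -81800/(8.314 × 256) = -38.43291
Step 4: k = 2.78e+06 × exp(-38.43291)
Step 5: k = 2.78e+06 × 2.03610e-17 = 5.6604e-11 s⁻¹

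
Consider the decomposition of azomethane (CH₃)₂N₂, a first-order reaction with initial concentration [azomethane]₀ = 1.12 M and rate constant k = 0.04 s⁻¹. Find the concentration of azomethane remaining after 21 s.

0.4835 M

Step 1: For a first-order reaction: [azomethane] = [azomethane]₀ × e^(-kt)
Step 2: [azomethane] = 1.12 × e^(-0.04 × 21)
Step 3: [azomethane] = 1.12 × e^(-0.84)
Step 4: [azomethane] = 1.12 × 0.431711 = 0.4835 M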